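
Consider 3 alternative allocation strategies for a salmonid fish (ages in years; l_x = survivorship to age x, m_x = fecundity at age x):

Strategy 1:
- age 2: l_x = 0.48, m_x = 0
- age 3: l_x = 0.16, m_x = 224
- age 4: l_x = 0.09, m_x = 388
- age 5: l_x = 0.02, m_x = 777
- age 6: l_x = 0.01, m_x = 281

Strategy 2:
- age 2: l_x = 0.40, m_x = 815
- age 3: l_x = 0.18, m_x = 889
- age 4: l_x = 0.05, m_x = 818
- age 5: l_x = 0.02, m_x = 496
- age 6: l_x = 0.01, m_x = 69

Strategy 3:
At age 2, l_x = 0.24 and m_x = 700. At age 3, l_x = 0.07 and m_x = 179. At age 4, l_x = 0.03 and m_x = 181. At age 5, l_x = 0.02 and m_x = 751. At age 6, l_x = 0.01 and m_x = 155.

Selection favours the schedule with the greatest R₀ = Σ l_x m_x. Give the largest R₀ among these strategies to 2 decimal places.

Strategy 1: R₀ = 0.48×0 + 0.16×224 + 0.09×388 + 0.02×777 + 0.01×281 = 89.1100
Strategy 2: R₀ = 0.40×815 + 0.18×889 + 0.05×818 + 0.02×496 + 0.01×69 = 537.5300
Strategy 3: R₀ = 0.24×700 + 0.07×179 + 0.03×181 + 0.02×751 + 0.01×155 = 202.5300
Highest R₀: strategy 2 with 537.5300.

537.53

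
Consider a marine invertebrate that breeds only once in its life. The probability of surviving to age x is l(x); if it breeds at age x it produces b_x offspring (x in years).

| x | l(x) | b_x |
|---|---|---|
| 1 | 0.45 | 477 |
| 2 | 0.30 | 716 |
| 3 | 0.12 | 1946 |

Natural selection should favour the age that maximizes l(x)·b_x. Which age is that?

3

Expected offspring if breeding at age x = l(x) × b_x:
  age 1: 0.45 × 477 = 214.650
  age 2: 0.30 × 716 = 214.800
  age 3: 0.12 × 1946 = 233.520
Maximum at age 3 (233.520).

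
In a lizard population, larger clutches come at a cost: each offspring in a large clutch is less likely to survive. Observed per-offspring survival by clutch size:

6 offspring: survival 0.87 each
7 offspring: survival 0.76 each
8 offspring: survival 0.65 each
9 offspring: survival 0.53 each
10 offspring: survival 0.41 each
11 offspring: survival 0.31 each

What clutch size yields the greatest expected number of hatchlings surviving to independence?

7

Expected hatchlings surviving to independence = c × s(c):
  c=6: 6 × 0.87 = 5.220
  c=7: 7 × 0.76 = 5.320
  c=8: 8 × 0.65 = 5.200
  c=9: 9 × 0.53 = 4.770
  c=10: 10 × 0.41 = 4.100
  c=11: 11 × 0.31 = 3.410
Maximum at c = 7 (5.320 hatchlings surviving to independence).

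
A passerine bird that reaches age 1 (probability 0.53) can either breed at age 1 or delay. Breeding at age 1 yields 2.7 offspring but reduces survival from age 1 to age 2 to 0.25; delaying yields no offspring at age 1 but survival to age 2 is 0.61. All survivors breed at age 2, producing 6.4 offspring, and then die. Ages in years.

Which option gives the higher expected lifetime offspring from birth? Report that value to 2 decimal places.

breed at age 1: R₀ = 0.53 × (2.7 + 0.25 × 6.4) = 0.53 × 4.3000 = 2.2790
delay to age 2: R₀ = 0.53 × (0.61 × 6.4) = 0.53 × 3.9040 = 2.0691
Higher: breed at age 1 (2.2790).

2.28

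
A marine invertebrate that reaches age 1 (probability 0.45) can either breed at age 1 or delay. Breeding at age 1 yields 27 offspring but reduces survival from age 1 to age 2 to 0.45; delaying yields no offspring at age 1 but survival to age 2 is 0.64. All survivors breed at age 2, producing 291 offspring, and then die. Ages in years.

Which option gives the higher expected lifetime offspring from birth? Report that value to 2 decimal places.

83.81

breed at age 1: R₀ = 0.45 × (27 + 0.45 × 291) = 0.45 × 157.9500 = 71.0775
delay to age 2: R₀ = 0.45 × (0.64 × 291) = 0.45 × 186.2400 = 83.8080
Higher: delay to age 2 (83.8080).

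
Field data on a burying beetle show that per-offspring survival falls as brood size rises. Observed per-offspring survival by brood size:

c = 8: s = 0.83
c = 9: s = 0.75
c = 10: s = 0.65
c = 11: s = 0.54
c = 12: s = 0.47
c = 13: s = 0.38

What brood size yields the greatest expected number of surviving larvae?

9

Expected surviving larvae = c × s(c):
  c=8: 8 × 0.83 = 6.640
  c=9: 9 × 0.75 = 6.750
  c=10: 10 × 0.65 = 6.500
  c=11: 11 × 0.54 = 5.940
  c=12: 12 × 0.47 = 5.640
  c=13: 13 × 0.38 = 4.940
Maximum at c = 9 (6.750 surviving larvae).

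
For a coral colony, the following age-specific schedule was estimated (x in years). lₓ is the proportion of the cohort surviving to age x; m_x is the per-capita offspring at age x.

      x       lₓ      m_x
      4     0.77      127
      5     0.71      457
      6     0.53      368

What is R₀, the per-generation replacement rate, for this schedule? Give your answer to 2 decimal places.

617.30

R₀ = Σ lₓ m_x:
  age 4: 0.77 × 127 = 97.7900
  age 5: 0.71 × 457 = 324.4700
  age 6: 0.53 × 368 = 195.0400
R₀ = 97.7900 + 324.4700 + 195.0400 = 617.3000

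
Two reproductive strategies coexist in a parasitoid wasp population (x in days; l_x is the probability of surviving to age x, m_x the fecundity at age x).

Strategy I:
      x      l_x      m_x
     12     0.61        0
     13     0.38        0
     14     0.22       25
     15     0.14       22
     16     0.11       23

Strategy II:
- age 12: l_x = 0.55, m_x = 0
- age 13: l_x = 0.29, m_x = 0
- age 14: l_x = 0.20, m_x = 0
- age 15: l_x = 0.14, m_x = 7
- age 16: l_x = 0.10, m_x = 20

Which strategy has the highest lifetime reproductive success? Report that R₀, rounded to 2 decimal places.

Strategy I: R₀ = 0.61×0 + 0.38×0 + 0.22×25 + 0.14×22 + 0.11×23 = 11.1100
Strategy II: R₀ = 0.55×0 + 0.29×0 + 0.20×0 + 0.14×7 + 0.10×20 = 2.9800
Highest R₀: strategy I with 11.1100.

11.11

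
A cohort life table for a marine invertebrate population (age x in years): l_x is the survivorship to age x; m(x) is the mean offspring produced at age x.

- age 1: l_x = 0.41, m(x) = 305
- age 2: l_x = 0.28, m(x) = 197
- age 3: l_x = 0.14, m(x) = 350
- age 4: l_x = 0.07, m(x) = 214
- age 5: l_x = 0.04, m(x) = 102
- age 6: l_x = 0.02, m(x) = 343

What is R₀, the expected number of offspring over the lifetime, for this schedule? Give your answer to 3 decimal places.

R₀ = Σ l_x m(x):
  age 1: 0.41 × 305 = 125.0500
  age 2: 0.28 × 197 = 55.1600
  age 3: 0.14 × 350 = 49.0000
  age 4: 0.07 × 214 = 14.9800
  age 5: 0.04 × 102 = 4.0800
  age 6: 0.02 × 343 = 6.8600
R₀ = 125.0500 + 55.1600 + 49.0000 + 14.9800 + 4.0800 + 6.8600 = 255.1300

255.130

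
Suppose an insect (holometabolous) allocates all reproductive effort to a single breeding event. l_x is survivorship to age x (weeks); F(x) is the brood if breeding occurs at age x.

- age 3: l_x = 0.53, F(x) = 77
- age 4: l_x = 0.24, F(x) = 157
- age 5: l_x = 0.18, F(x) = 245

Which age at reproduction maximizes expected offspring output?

5

Expected offspring if breeding at age x = l_x × F(x):
  age 3: 0.53 × 77 = 40.810
  age 4: 0.24 × 157 = 37.680
  age 5: 0.18 × 245 = 44.100
Maximum at age 5 (44.100).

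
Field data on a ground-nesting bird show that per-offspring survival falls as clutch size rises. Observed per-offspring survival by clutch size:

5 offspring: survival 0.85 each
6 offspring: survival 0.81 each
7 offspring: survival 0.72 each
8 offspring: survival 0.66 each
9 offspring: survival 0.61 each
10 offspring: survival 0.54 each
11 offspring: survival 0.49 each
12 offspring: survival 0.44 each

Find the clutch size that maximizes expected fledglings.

9

Expected fledglings = c × s(c):
  c=5: 5 × 0.85 = 4.250
  c=6: 6 × 0.81 = 4.860
  c=7: 7 × 0.72 = 5.040
  c=8: 8 × 0.66 = 5.280
  c=9: 9 × 0.61 = 5.490
  c=10: 10 × 0.54 = 5.400
  c=11: 11 × 0.49 = 5.390
  c=12: 12 × 0.44 = 5.280
Maximum at c = 9 (5.490 fledglings).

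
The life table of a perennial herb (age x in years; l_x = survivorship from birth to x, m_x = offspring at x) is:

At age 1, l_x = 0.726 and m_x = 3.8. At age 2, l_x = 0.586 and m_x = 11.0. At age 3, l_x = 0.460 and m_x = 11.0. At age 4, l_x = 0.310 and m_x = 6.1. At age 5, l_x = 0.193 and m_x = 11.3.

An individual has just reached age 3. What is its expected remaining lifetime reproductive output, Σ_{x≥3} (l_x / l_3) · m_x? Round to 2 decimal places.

l_3 = 0.460. Conditional survival from age 3 to x is l_x / l_3.
  x=3: (0.460/0.460) × 11.0 = 11.0000
  x=4: (0.310/0.460) × 6.1 = 4.1109
  x=5: (0.193/0.460) × 11.3 = 4.7411
Sum = 11.0000 + 4.1109 + 4.7411 = 19.8520

19.85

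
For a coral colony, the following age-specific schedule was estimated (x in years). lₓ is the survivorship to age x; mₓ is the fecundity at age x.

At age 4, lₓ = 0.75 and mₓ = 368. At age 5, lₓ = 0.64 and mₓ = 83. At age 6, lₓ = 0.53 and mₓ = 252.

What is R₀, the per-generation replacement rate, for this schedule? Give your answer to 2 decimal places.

462.68

R₀ = Σ lₓ mₓ:
  age 4: 0.75 × 368 = 276.0000
  age 5: 0.64 × 83 = 53.1200
  age 6: 0.53 × 252 = 133.5600
R₀ = 276.0000 + 53.1200 + 133.5600 = 462.6800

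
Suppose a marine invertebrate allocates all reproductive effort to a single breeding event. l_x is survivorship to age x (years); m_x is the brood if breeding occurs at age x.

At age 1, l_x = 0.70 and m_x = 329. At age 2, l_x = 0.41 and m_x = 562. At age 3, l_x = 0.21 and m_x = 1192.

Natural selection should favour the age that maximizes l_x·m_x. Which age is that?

3

Expected offspring if breeding at age x = l_x × m_x:
  age 1: 0.70 × 329 = 230.300
  age 2: 0.41 × 562 = 230.420
  age 3: 0.21 × 1192 = 250.320
Maximum at age 3 (250.320).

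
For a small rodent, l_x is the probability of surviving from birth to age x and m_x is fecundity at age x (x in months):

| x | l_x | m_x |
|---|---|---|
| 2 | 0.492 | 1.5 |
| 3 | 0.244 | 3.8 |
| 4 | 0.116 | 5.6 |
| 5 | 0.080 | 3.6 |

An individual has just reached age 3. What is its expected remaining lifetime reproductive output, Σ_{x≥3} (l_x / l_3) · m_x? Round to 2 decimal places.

l_3 = 0.244. Conditional survival from age 3 to x is l_x / l_3.
  x=3: (0.244/0.244) × 3.8 = 3.8000
  x=4: (0.116/0.244) × 5.6 = 2.6623
  x=5: (0.080/0.244) × 3.6 = 1.1803
Sum = 3.8000 + 2.6623 + 1.1803 = 7.6426

7.64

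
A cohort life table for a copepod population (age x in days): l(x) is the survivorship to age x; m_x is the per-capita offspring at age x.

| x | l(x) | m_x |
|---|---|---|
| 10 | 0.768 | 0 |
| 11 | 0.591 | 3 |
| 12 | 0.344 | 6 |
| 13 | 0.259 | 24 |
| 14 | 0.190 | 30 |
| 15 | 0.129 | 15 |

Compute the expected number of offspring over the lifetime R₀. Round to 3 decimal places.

17.688

R₀ = Σ l(x) m_x:
  age 10: 0.768 × 0 = 0.0000
  age 11: 0.591 × 3 = 1.7730
  age 12: 0.344 × 6 = 2.0640
  age 13: 0.259 × 24 = 6.2160
  age 14: 0.190 × 30 = 5.7000
  age 15: 0.129 × 15 = 1.9350
R₀ = 0.0000 + 1.7730 + 2.0640 + 6.2160 + 5.7000 + 1.9350 = 17.6880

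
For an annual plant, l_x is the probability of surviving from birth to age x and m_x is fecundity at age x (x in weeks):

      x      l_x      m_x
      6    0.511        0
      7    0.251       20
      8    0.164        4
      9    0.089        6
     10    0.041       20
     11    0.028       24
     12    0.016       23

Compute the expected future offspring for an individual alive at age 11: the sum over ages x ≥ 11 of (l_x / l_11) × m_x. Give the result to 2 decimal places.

37.14

l_11 = 0.028. Conditional survival from age 11 to x is l_x / l_11.
  x=11: (0.028/0.028) × 24 = 24.0000
  x=12: (0.016/0.028) × 23 = 13.1429
Sum = 24.0000 + 13.1429 = 37.1429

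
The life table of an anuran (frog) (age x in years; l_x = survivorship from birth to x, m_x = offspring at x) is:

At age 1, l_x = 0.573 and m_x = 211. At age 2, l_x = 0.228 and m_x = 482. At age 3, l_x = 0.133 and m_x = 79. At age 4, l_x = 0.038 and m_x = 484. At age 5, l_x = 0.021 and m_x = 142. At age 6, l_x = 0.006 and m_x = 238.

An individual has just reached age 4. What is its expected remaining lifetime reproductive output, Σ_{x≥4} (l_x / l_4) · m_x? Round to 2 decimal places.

600.05

l_4 = 0.038. Conditional survival from age 4 to x is l_x / l_4.
  x=4: (0.038/0.038) × 484 = 484.0000
  x=5: (0.021/0.038) × 142 = 78.4737
  x=6: (0.006/0.038) × 238 = 37.5789
Sum = 484.0000 + 78.4737 + 37.5789 = 600.0526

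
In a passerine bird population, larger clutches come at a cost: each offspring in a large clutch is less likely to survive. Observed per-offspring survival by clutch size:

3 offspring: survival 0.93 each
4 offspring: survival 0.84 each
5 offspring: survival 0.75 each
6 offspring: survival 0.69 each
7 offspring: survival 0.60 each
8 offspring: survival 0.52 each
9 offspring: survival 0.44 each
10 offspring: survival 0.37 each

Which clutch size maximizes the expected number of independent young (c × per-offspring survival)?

Expected independent young = c × s(c):
  c=3: 3 × 0.93 = 2.790
  c=4: 4 × 0.84 = 3.360
  c=5: 5 × 0.75 = 3.750
  c=6: 6 × 0.69 = 4.140
  c=7: 7 × 0.60 = 4.200
  c=8: 8 × 0.52 = 4.160
  c=9: 9 × 0.44 = 3.960
  c=10: 10 × 0.37 = 3.700
Maximum at c = 7 (4.200 independent young).

7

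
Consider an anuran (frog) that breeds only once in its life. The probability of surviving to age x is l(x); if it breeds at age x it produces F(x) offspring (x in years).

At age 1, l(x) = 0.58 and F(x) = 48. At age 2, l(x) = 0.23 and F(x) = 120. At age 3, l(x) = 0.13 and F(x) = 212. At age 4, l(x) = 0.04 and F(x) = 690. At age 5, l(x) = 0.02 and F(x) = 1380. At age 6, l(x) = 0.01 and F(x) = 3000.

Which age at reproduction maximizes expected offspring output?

Expected offspring if breeding at age x = l(x) × F(x):
  age 1: 0.58 × 48 = 27.840
  age 2: 0.23 × 120 = 27.600
  age 3: 0.13 × 212 = 27.560
  age 4: 0.04 × 690 = 27.600
  age 5: 0.02 × 1380 = 27.600
  age 6: 0.01 × 3000 = 30.000
Maximum at age 6 (30.000).

6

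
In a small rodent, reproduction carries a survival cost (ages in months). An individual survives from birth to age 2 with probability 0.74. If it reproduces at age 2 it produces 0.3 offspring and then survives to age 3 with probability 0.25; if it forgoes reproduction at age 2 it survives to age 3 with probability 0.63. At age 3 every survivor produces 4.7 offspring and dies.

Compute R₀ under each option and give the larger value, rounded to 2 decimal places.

2.19

breed at age 2: R₀ = 0.74 × (0.3 + 0.25 × 4.7) = 0.74 × 1.4750 = 1.0915
delay to age 3: R₀ = 0.74 × (0.63 × 4.7) = 0.74 × 2.9610 = 2.1911
Higher: delay to age 3 (2.1911).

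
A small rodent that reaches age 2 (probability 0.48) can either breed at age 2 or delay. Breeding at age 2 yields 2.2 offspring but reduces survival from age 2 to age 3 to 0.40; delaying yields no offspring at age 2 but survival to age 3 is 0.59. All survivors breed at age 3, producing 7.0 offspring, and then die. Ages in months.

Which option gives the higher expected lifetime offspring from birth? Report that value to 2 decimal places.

2.40

breed at age 2: R₀ = 0.48 × (2.2 + 0.40 × 7.0) = 0.48 × 5.0000 = 2.4000
delay to age 3: R₀ = 0.48 × (0.59 × 7.0) = 0.48 × 4.1300 = 1.9824
Higher: breed at age 2 (2.4000).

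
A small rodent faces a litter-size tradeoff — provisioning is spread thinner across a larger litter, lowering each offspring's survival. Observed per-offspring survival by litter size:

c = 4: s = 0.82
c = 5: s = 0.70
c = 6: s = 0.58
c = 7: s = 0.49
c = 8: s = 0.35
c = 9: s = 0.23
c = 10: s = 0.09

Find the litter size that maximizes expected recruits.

5

Expected recruits = c × s(c):
  c=4: 4 × 0.82 = 3.280
  c=5: 5 × 0.70 = 3.500
  c=6: 6 × 0.58 = 3.480
  c=7: 7 × 0.49 = 3.430
  c=8: 8 × 0.35 = 2.800
  c=9: 9 × 0.23 = 2.070
  c=10: 10 × 0.09 = 0.900
Maximum at c = 5 (3.500 recruits).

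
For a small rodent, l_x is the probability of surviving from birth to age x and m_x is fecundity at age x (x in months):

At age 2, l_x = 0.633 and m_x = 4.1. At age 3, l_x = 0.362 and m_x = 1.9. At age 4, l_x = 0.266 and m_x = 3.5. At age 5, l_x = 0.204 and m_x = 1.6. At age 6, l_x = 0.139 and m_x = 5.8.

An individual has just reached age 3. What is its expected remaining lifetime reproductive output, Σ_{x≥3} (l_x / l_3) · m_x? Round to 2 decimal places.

l_3 = 0.362. Conditional survival from age 3 to x is l_x / l_3.
  x=3: (0.362/0.362) × 1.9 = 1.9000
  x=4: (0.266/0.362) × 3.5 = 2.5718
  x=5: (0.204/0.362) × 1.6 = 0.9017
  x=6: (0.139/0.362) × 5.8 = 2.2271
Sum = 1.9000 + 2.5718 + 0.9017 + 2.2271 = 7.6006

7.60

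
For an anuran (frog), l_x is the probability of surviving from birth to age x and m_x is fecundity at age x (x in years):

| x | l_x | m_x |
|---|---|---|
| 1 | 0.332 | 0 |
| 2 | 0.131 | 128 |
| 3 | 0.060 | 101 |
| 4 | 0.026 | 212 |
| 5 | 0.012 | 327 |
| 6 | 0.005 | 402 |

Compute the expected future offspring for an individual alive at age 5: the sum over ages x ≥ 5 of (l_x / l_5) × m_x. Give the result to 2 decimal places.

l_5 = 0.012. Conditional survival from age 5 to x is l_x / l_5.
  x=5: (0.012/0.012) × 327 = 327.0000
  x=6: (0.005/0.012) × 402 = 167.5000
Sum = 327.0000 + 167.5000 = 494.5000

494.50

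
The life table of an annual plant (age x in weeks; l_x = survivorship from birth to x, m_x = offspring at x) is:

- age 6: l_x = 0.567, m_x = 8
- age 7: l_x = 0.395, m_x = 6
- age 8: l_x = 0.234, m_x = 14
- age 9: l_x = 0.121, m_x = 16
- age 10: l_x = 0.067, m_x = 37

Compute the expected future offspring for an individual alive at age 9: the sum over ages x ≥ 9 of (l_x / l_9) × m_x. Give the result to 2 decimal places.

l_9 = 0.121. Conditional survival from age 9 to x is l_x / l_9.
  x=9: (0.121/0.121) × 16 = 16.0000
  x=10: (0.067/0.121) × 37 = 20.4876
Sum = 16.0000 + 20.4876 = 36.4876

36.49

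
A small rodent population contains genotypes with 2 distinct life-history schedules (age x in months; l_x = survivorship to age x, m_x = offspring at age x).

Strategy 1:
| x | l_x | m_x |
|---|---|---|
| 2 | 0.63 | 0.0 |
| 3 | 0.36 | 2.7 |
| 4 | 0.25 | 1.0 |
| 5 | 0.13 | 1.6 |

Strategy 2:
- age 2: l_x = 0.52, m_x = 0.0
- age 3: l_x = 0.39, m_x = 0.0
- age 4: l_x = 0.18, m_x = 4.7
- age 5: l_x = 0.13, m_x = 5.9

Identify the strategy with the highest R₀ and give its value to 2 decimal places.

Strategy 1: R₀ = 0.63×0.0 + 0.36×2.7 + 0.25×1.0 + 0.13×1.6 = 1.4300
Strategy 2: R₀ = 0.52×0.0 + 0.39×0.0 + 0.18×4.7 + 0.13×5.9 = 1.6130
Highest R₀: strategy 2 with 1.6130.

1.61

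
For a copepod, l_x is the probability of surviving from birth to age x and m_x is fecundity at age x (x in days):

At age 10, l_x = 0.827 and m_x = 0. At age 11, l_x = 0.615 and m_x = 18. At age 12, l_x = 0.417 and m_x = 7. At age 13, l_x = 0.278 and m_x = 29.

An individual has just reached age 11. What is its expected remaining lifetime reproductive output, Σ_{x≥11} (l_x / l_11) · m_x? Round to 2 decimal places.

35.86

l_11 = 0.615. Conditional survival from age 11 to x is l_x / l_11.
  x=11: (0.615/0.615) × 18 = 18.0000
  x=12: (0.417/0.615) × 7 = 4.7463
  x=13: (0.278/0.615) × 29 = 13.1089
Sum = 18.0000 + 4.7463 + 13.1089 = 35.8553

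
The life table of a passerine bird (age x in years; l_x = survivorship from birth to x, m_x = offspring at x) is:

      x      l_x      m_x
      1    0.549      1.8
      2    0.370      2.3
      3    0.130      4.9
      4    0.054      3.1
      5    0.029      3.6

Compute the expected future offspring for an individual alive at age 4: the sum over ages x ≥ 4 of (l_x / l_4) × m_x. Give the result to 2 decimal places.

5.03

l_4 = 0.054. Conditional survival from age 4 to x is l_x / l_4.
  x=4: (0.054/0.054) × 3.1 = 3.1000
  x=5: (0.029/0.054) × 3.6 = 1.9333
Sum = 3.1000 + 1.9333 = 5.0333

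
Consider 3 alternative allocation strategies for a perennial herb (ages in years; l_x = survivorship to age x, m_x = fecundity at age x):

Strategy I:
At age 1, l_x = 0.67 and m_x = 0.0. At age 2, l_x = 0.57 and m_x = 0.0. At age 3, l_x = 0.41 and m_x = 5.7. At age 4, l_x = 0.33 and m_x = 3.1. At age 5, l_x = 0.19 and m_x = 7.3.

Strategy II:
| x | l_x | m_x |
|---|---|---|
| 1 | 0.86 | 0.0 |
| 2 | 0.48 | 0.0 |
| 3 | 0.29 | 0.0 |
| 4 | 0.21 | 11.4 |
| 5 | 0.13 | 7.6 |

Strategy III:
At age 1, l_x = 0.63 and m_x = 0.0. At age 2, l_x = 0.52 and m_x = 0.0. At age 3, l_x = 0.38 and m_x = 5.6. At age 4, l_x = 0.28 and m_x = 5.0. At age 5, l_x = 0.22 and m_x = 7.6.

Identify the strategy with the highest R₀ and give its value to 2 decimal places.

5.20

Strategy I: R₀ = 0.67×0.0 + 0.57×0.0 + 0.41×5.7 + 0.33×3.1 + 0.19×7.3 = 4.7470
Strategy II: R₀ = 0.86×0.0 + 0.48×0.0 + 0.29×0.0 + 0.21×11.4 + 0.13×7.6 = 3.3820
Strategy III: R₀ = 0.63×0.0 + 0.52×0.0 + 0.38×5.6 + 0.28×5.0 + 0.22×7.6 = 5.2000
Highest R₀: strategy III with 5.2000.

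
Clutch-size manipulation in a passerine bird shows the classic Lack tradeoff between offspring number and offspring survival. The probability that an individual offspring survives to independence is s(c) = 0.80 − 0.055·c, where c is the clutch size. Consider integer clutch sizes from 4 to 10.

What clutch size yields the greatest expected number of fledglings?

7

Expected fledglings = c × s(c):
  c=4: 4 × 0.580 = 2.320
  c=5: 5 × 0.525 = 2.625
  c=6: 6 × 0.470 = 2.820
  c=7: 7 × 0.415 = 2.905
  c=8: 8 × 0.360 = 2.880
  c=9: 9 × 0.305 = 2.745
  c=10: 10 × 0.250 = 2.500
Maximum at c = 7 (2.905 fledglings).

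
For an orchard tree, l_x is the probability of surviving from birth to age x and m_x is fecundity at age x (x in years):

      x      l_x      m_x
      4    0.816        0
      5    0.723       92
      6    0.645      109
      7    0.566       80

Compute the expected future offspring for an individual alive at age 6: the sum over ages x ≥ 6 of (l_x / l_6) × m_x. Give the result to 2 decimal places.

l_6 = 0.645. Conditional survival from age 6 to x is l_x / l_6.
  x=6: (0.645/0.645) × 109 = 109.0000
  x=7: (0.566/0.645) × 80 = 70.2016
Sum = 109.0000 + 70.2016 = 179.2016

179.20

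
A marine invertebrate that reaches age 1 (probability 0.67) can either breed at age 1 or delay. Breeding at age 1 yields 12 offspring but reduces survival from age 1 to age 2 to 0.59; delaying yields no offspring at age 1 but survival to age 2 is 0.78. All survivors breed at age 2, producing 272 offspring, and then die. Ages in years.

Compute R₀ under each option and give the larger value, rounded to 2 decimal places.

breed at age 1: R₀ = 0.67 × (12 + 0.59 × 272) = 0.67 × 172.4800 = 115.5616
delay to age 2: R₀ = 0.67 × (0.78 × 272) = 0.67 × 212.1600 = 142.1472
Higher: delay to age 2 (142.1472).

142.15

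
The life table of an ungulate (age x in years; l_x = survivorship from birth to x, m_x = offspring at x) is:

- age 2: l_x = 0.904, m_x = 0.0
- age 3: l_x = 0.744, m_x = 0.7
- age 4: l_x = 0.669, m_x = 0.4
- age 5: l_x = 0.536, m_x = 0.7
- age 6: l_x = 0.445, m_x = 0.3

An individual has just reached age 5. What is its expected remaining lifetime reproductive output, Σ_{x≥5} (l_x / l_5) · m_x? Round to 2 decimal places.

l_5 = 0.536. Conditional survival from age 5 to x is l_x / l_5.
  x=5: (0.536/0.536) × 0.7 = 0.7000
  x=6: (0.445/0.536) × 0.3 = 0.2491
Sum = 0.7000 + 0.2491 = 0.9491

0.95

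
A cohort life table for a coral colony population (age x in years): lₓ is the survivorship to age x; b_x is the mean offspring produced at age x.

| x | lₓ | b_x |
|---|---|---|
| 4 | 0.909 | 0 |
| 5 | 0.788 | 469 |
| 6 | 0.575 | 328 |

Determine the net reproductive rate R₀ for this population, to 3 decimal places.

558.172

R₀ = Σ lₓ b_x:
  age 4: 0.909 × 0 = 0.0000
  age 5: 0.788 × 469 = 369.5720
  age 6: 0.575 × 328 = 188.6000
R₀ = 0.0000 + 369.5720 + 188.6000 = 558.1720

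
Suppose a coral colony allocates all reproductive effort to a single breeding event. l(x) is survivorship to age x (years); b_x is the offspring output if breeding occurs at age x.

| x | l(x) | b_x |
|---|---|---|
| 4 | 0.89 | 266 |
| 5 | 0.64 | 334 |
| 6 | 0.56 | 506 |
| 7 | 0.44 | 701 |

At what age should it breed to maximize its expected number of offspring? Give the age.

7

Expected offspring if breeding at age x = l(x) × b_x:
  age 4: 0.89 × 266 = 236.740
  age 5: 0.64 × 334 = 213.760
  age 6: 0.56 × 506 = 283.360
  age 7: 0.44 × 701 = 308.440
Maximum at age 7 (308.440).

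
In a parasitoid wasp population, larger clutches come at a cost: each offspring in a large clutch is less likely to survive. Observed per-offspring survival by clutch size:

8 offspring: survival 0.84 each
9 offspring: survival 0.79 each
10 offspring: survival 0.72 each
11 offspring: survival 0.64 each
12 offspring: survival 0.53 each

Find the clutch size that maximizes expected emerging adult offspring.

Expected emerging adult offspring = c × s(c):
  c=8: 8 × 0.84 = 6.720
  c=9: 9 × 0.79 = 7.110
  c=10: 10 × 0.72 = 7.200
  c=11: 11 × 0.64 = 7.040
  c=12: 12 × 0.53 = 6.360
Maximum at c = 10 (7.200 emerging adult offspring).

10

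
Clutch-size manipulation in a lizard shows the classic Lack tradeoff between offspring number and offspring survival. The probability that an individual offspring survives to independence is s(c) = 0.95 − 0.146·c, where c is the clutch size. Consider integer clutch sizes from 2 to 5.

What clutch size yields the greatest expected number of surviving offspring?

Expected surviving offspring = c × s(c):
  c=2: 2 × 0.658 = 1.316
  c=3: 3 × 0.512 = 1.536
  c=4: 4 × 0.366 = 1.464
  c=5: 5 × 0.220 = 1.100
Maximum at c = 3 (1.536 surviving offspring).

3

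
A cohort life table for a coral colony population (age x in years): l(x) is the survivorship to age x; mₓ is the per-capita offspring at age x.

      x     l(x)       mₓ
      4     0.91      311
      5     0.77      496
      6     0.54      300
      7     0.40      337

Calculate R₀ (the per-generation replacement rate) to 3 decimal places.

R₀ = Σ l(x) mₓ:
  age 4: 0.91 × 311 = 283.0100
  age 5: 0.77 × 496 = 381.9200
  age 6: 0.54 × 300 = 162.0000
  age 7: 0.40 × 337 = 134.8000
R₀ = 283.0100 + 381.9200 + 162.0000 + 134.8000 = 961.7300

961.730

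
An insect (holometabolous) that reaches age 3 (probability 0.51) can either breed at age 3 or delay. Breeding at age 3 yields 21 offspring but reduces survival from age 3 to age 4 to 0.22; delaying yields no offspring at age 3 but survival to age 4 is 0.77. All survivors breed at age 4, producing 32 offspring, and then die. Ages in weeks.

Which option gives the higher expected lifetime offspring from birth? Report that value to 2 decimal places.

breed at age 3: R₀ = 0.51 × (21 + 0.22 × 32) = 0.51 × 28.0400 = 14.3004
delay to age 4: R₀ = 0.51 × (0.77 × 32) = 0.51 × 24.6400 = 12.5664
Higher: breed at age 3 (14.3004).

14.30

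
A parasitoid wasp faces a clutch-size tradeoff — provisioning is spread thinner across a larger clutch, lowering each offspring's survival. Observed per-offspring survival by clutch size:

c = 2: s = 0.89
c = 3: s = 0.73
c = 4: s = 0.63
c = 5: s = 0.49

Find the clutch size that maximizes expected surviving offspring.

Expected surviving offspring = c × s(c):
  c=2: 2 × 0.89 = 1.780
  c=3: 3 × 0.73 = 2.190
  c=4: 4 × 0.63 = 2.520
  c=5: 5 × 0.49 = 2.450
Maximum at c = 4 (2.520 surviving offspring).

4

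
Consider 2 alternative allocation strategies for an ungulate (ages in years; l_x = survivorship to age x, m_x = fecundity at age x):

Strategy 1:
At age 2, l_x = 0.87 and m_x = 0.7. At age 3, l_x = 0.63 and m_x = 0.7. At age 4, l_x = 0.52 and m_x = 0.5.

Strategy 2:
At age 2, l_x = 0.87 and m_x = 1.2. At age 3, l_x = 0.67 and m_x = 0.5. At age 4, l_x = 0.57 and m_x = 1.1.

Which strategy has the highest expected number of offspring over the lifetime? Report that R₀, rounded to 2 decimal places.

Strategy 1: R₀ = 0.87×0.7 + 0.63×0.7 + 0.52×0.5 = 1.3100
Strategy 2: R₀ = 0.87×1.2 + 0.67×0.5 + 0.57×1.1 = 2.0060
Highest R₀: strategy 2 with 2.0060.

2.01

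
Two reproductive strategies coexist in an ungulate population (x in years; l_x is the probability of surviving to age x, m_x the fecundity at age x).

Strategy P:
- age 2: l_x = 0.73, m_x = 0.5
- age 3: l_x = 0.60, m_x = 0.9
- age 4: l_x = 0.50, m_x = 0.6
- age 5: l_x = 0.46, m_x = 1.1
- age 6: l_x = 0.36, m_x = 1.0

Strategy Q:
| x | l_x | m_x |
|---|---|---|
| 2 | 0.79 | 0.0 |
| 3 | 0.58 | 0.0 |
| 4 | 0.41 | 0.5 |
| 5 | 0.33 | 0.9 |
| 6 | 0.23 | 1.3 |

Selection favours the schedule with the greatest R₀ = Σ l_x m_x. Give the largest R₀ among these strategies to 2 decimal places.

Strategy P: R₀ = 0.73×0.5 + 0.60×0.9 + 0.50×0.6 + 0.46×1.1 + 0.36×1.0 = 2.0710
Strategy Q: R₀ = 0.79×0.0 + 0.58×0.0 + 0.41×0.5 + 0.33×0.9 + 0.23×1.3 = 0.8010
Highest R₀: strategy P with 2.0710.

2.07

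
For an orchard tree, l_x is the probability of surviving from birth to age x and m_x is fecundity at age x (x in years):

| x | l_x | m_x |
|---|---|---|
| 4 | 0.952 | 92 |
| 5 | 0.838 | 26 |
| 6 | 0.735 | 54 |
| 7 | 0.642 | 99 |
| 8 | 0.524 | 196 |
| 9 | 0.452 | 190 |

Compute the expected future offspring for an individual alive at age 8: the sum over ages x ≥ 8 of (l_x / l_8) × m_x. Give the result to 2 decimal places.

359.89

l_8 = 0.524. Conditional survival from age 8 to x is l_x / l_8.
  x=8: (0.524/0.524) × 196 = 196.0000
  x=9: (0.452/0.524) × 190 = 163.8931
Sum = 196.0000 + 163.8931 = 359.8931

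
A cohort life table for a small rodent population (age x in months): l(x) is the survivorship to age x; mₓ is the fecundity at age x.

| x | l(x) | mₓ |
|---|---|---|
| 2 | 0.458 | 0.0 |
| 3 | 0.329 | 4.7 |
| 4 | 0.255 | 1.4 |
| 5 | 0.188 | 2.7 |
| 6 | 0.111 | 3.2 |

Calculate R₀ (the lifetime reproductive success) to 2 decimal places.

2.77

R₀ = Σ l(x) mₓ:
  age 2: 0.458 × 0.0 = 0.0000
  age 3: 0.329 × 4.7 = 1.5463
  age 4: 0.255 × 1.4 = 0.3570
  age 5: 0.188 × 2.7 = 0.5076
  age 6: 0.111 × 3.2 = 0.3552
R₀ = 0.0000 + 1.5463 + 0.3570 + 0.5076 + 0.3552 = 2.7661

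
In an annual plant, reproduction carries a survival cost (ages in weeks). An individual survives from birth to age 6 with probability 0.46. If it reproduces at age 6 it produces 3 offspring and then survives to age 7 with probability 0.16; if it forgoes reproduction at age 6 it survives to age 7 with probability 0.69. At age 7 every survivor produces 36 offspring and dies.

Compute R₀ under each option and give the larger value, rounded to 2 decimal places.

11.43

breed at age 6: R₀ = 0.46 × (3 + 0.16 × 36) = 0.46 × 8.7600 = 4.0296
delay to age 7: R₀ = 0.46 × (0.69 × 36) = 0.46 × 24.8400 = 11.4264
Higher: delay to age 7 (11.4264).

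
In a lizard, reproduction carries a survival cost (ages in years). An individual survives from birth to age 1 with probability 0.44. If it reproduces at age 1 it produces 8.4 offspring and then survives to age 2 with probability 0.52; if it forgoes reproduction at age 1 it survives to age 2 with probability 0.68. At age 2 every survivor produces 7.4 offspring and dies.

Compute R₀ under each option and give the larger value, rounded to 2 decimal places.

5.39

breed at age 1: R₀ = 0.44 × (8.4 + 0.52 × 7.4) = 0.44 × 12.2480 = 5.3891
delay to age 2: R₀ = 0.44 × (0.68 × 7.4) = 0.44 × 5.0320 = 2.2141
Higher: breed at age 1 (5.3891).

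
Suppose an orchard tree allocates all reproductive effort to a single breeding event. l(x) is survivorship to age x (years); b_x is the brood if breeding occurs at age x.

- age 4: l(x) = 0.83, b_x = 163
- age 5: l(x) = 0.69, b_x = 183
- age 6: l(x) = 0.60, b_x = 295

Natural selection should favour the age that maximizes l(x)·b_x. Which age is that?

Expected offspring if breeding at age x = l(x) × b_x:
  age 4: 0.83 × 163 = 135.290
  age 5: 0.69 × 183 = 126.270
  age 6: 0.60 × 295 = 177.000
Maximum at age 6 (177.000).

6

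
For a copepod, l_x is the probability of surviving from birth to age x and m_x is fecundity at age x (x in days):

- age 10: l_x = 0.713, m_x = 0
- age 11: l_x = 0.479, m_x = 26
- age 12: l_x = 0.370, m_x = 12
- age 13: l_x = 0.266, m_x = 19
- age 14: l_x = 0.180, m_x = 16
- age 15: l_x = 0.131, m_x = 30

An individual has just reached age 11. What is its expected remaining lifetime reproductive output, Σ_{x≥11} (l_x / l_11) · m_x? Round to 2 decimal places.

60.04

l_11 = 0.479. Conditional survival from age 11 to x is l_x / l_11.
  x=11: (0.479/0.479) × 26 = 26.0000
  x=12: (0.370/0.479) × 12 = 9.2693
  x=13: (0.266/0.479) × 19 = 10.5511
  x=14: (0.180/0.479) × 16 = 6.0125
  x=15: (0.131/0.479) × 30 = 8.2046
Sum = 26.0000 + 9.2693 + 10.5511 + 6.0125 + 8.2046 = 60.0376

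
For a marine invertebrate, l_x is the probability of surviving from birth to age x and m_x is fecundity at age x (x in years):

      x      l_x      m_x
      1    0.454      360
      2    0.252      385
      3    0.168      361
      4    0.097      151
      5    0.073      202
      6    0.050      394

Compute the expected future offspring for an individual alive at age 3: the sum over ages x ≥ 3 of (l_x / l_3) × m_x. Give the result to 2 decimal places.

653.22

l_3 = 0.168. Conditional survival from age 3 to x is l_x / l_3.
  x=3: (0.168/0.168) × 361 = 361.0000
  x=4: (0.097/0.168) × 151 = 87.1845
  x=5: (0.073/0.168) × 202 = 87.7738
  x=6: (0.050/0.168) × 394 = 117.2619
Sum = 361.0000 + 87.1845 + 87.7738 + 117.2619 = 653.2202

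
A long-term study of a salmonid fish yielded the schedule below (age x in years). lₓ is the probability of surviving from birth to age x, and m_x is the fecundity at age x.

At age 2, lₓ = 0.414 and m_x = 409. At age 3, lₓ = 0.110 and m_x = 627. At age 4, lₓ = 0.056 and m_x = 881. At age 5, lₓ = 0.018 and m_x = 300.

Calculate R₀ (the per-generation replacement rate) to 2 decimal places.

293.03

R₀ = Σ lₓ m_x:
  age 2: 0.414 × 409 = 169.3260
  age 3: 0.110 × 627 = 68.9700
  age 4: 0.056 × 881 = 49.3360
  age 5: 0.018 × 300 = 5.4000
R₀ = 169.3260 + 68.9700 + 49.3360 + 5.4000 = 293.0320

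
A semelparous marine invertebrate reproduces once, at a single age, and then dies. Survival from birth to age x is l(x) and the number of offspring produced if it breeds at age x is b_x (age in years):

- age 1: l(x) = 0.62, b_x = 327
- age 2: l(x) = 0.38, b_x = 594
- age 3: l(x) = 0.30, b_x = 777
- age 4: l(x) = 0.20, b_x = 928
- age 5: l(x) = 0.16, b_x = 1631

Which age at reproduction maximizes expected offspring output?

5

Expected offspring if breeding at age x = l(x) × b_x:
  age 1: 0.62 × 327 = 202.740
  age 2: 0.38 × 594 = 225.720
  age 3: 0.30 × 777 = 233.100
  age 4: 0.20 × 928 = 185.600
  age 5: 0.16 × 1631 = 260.960
Maximum at age 5 (260.960).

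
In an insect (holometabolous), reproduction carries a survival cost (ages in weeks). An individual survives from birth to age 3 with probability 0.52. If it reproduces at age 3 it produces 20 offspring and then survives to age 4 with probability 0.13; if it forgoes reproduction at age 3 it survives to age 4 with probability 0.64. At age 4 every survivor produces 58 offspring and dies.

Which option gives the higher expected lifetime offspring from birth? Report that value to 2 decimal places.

breed at age 3: R₀ = 0.52 × (20 + 0.13 × 58) = 0.52 × 27.5400 = 14.3208
delay to age 4: R₀ = 0.52 × (0.64 × 58) = 0.52 × 37.1200 = 19.3024
Higher: delay to age 4 (19.3024).

19.30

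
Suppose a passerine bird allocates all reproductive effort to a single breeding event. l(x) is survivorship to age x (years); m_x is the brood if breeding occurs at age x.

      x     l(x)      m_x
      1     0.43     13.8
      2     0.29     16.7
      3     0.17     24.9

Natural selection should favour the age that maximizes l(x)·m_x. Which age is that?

1

Expected offspring if breeding at age x = l(x) × m_x:
  age 1: 0.43 × 13.8 = 5.934
  age 2: 0.29 × 16.7 = 4.843
  age 3: 0.17 × 24.9 = 4.233
Maximum at age 1 (5.934).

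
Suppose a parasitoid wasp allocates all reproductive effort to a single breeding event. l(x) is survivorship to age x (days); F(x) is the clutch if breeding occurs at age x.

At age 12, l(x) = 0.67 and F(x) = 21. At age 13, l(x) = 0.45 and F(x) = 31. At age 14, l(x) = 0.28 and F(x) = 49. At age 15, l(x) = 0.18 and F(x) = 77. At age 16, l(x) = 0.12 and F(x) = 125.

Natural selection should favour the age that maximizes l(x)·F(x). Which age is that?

Expected offspring if breeding at age x = l(x) × F(x):
  age 12: 0.67 × 21 = 14.070
  age 13: 0.45 × 31 = 13.950
  age 14: 0.28 × 49 = 13.720
  age 15: 0.18 × 77 = 13.860
  age 16: 0.12 × 125 = 15.000
Maximum at age 16 (15.000).

16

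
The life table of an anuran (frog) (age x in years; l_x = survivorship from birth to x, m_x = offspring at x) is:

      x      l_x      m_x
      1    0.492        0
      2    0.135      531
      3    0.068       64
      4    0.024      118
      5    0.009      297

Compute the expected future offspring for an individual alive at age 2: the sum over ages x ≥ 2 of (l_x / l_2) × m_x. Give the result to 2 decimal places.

l_2 = 0.135. Conditional survival from age 2 to x is l_x / l_2.
  x=2: (0.135/0.135) × 531 = 531.0000
  x=3: (0.068/0.135) × 64 = 32.2370
  x=4: (0.024/0.135) × 118 = 20.9778
  x=5: (0.009/0.135) × 297 = 19.8000
Sum = 531.0000 + 32.2370 + 20.9778 + 19.8000 = 604.0148

604.01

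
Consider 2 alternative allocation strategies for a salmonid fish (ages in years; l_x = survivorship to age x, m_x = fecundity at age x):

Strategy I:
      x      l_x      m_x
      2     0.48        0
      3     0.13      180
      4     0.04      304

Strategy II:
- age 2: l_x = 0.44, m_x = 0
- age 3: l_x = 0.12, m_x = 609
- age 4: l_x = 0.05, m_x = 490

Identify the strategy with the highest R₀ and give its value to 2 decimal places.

97.58

Strategy I: R₀ = 0.48×0 + 0.13×180 + 0.04×304 = 35.5600
Strategy II: R₀ = 0.44×0 + 0.12×609 + 0.05×490 = 97.5800
Highest R₀: strategy II with 97.5800.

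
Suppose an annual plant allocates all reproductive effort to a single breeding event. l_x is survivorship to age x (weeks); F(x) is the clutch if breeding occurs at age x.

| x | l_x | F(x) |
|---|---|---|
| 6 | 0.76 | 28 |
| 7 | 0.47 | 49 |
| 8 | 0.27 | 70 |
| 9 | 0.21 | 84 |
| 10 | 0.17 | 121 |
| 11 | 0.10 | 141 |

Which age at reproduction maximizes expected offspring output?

7

Expected offspring if breeding at age x = l_x × F(x):
  age 6: 0.76 × 28 = 21.280
  age 7: 0.47 × 49 = 23.030
  age 8: 0.27 × 70 = 18.900
  age 9: 0.21 × 84 = 17.640
  age 10: 0.17 × 121 = 20.570
  age 11: 0.10 × 141 = 14.100
Maximum at age 7 (23.030).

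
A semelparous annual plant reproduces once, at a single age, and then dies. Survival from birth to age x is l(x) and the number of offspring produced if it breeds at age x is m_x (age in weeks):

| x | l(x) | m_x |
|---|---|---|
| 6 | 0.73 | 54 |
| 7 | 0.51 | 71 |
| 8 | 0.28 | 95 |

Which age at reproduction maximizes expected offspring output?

6

Expected offspring if breeding at age x = l(x) × m_x:
  age 6: 0.73 × 54 = 39.420
  age 7: 0.51 × 71 = 36.210
  age 8: 0.28 × 95 = 26.600
Maximum at age 6 (39.420).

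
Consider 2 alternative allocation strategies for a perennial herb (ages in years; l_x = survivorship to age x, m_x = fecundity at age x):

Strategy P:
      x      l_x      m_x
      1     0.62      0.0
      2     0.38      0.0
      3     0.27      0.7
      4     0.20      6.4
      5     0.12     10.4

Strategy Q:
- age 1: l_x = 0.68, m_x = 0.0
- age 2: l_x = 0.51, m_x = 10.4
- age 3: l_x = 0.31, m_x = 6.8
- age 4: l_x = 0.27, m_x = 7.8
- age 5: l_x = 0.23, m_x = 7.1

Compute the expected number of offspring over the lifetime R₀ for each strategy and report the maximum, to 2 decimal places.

11.15

Strategy P: R₀ = 0.62×0.0 + 0.38×0.0 + 0.27×0.7 + 0.20×6.4 + 0.12×10.4 = 2.7170
Strategy Q: R₀ = 0.68×0.0 + 0.51×10.4 + 0.31×6.8 + 0.27×7.8 + 0.23×7.1 = 11.1510
Highest R₀: strategy Q with 11.1510.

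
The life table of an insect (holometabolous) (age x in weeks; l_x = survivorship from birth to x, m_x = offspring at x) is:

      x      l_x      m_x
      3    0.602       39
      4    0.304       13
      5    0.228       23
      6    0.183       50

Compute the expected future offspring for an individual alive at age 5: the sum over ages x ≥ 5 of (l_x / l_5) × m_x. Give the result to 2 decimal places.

63.13

l_5 = 0.228. Conditional survival from age 5 to x is l_x / l_5.
  x=5: (0.228/0.228) × 23 = 23.0000
  x=6: (0.183/0.228) × 50 = 40.1316
Sum = 23.0000 + 40.1316 = 63.1316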